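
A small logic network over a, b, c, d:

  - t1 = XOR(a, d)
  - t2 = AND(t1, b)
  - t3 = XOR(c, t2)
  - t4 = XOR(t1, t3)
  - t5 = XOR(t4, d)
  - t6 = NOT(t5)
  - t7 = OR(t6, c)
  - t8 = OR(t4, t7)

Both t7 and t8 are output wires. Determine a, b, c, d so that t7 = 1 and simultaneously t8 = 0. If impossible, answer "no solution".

no solution exists

Across all 16 input combinations, none give both t7 = 1 and t8 = 0.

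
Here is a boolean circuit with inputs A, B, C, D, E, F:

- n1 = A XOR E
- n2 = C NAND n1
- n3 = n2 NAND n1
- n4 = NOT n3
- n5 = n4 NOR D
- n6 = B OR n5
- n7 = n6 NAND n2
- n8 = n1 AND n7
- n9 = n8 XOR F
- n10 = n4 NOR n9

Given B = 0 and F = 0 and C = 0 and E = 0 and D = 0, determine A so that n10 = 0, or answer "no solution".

n10 = n4 NOR n9 must be 0, so at least one of n4, n9 is 1.
Check with B = 0 and F = 0 and C = 0 and E = 0 and D = 0 and A=1:
n1 = A XOR E = 1 XOR 0 = 1
n2 = C NAND n1 = 0 NAND 1 = 1
n3 = n2 NAND n1 = 1 NAND 1 = 0
n4 = NOT n3 = NOT 0 = 1
n5 = n4 NOR D = 1 NOR 0 = 0
n6 = B OR n5 = 0 OR 0 = 0
n7 = n6 NAND n2 = 0 NAND 1 = 1
n8 = n1 AND n7 = 1 AND 1 = 1
n9 = n8 XOR F = 1 XOR 0 = 1
n10 = n4 NOR n9 = 1 NOR 1 = 0
So n10 = 0.

A=1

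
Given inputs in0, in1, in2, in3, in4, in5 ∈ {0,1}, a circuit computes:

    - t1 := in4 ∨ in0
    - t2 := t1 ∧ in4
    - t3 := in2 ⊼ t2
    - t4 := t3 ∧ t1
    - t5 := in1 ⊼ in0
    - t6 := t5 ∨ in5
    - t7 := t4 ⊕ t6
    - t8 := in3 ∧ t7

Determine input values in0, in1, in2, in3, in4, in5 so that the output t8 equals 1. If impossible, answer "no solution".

in0=0, in1=1, in2=0, in3=1, in4=0, in5=1

t8 = in3 ∧ t7 must be 1, so both in3 = 1 and t7 = 1.
t7 = t4 ⊕ t6 must be 1, so t4 and t6 differ.
Check with in0=0, in1=1, in2=0, in3=1, in4=0, in5=1:
t1 = in4 ∨ in0 = 0 ∨ 0 = 0
t2 = t1 ∧ in4 = 0 ∧ 0 = 0
t3 = in2 ⊼ t2 = 0 ⊼ 0 = 1
t4 = t3 ∧ t1 = 1 ∧ 0 = 0
t5 = in1 ⊼ in0 = 1 ⊼ 0 = 1
t6 = t5 ∨ in5 = 1 ∨ 1 = 1
t7 = t4 ⊕ t6 = 0 ⊕ 1 = 1
t8 = in3 ∧ t7 = 1 ∧ 1 = 1
So t8 = 1 as required.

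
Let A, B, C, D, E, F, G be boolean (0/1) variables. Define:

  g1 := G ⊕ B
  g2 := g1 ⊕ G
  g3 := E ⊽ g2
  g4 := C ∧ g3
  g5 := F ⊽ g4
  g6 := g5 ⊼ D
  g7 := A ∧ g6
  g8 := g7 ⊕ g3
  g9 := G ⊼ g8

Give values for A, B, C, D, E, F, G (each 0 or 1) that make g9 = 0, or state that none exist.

A=1, B=1, C=1, D=1, E=0, F=1, G=1

Check with A=1, B=1, C=1, D=1, E=0, F=1, G=1:
g1 = G ⊕ B = 1 ⊕ 1 = 0
g2 = g1 ⊕ G = 0 ⊕ 1 = 1
g3 = E ⊽ g2 = 0 ⊽ 1 = 0
g4 = C ∧ g3 = 1 ∧ 0 = 0
g5 = F ⊽ g4 = 1 ⊽ 0 = 0
g6 = g5 ⊼ D = 0 ⊼ 1 = 1
g7 = A ∧ g6 = 1 ∧ 1 = 1
g8 = g7 ⊕ g3 = 1 ⊕ 0 = 1
g9 = G ⊼ g8 = 1 ⊼ 1 = 0
So g9 = 0 as required.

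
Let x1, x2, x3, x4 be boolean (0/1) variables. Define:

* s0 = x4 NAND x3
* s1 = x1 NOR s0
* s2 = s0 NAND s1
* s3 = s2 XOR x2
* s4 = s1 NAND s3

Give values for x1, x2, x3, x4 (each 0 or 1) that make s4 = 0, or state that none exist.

x1=0, x2=0, x3=1, x4=1

Check with x1=0, x2=0, x3=1, x4=1:
s0 = x4 NAND x3 = 1 NAND 1 = 0
s1 = x1 NOR s0 = 0 NOR 0 = 1
s2 = s0 NAND s1 = 0 NAND 1 = 1
s3 = s2 XOR x2 = 1 XOR 0 = 1
s4 = s1 NAND s3 = 1 NAND 1 = 0
So s4 = 0 as required.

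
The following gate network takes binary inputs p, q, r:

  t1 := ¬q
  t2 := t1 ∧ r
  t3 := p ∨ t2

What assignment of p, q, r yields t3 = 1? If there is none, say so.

t3 = p ∨ t2 must be 1, so at least one of p, t2 is 1.
Check with p=1, q=1, r=0:
t1 = ¬q = ¬1 = 0
t2 = t1 ∧ r = 0 ∧ 0 = 0
t3 = p ∨ t2 = 1 ∨ 0 = 1
So t3 = 1 as required.

p=1, q=1, r=0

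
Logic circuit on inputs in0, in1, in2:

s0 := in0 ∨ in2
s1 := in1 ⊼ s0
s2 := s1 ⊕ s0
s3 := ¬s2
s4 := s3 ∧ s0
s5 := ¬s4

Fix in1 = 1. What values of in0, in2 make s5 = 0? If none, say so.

With in1 = 1 fixed, none of the 4 settings of in0, in2 give s5 = 0.
For example, with in0=0, in2=1:
s0 = in0 ∨ in2 = 0 ∨ 1 = 1
s1 = in1 ⊼ s0 = 1 ⊼ 1 = 0
s2 = s1 ⊕ s0 = 0 ⊕ 1 = 1
s3 = ¬s2 = ¬1 = 0
s4 = s3 ∧ s0 = 0 ∧ 1 = 0
s5 = ¬s4 = ¬0 = 1
giving s5 = 1 ≠ 0.

no solution exists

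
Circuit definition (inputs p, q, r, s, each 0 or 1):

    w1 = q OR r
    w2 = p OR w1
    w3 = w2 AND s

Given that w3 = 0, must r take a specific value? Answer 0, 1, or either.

either

Both values of r occur among assignments with w3 = 0:
  r=0: p=0, q=0, r=0, s=0
  r=1: p=0, q=0, r=1, s=0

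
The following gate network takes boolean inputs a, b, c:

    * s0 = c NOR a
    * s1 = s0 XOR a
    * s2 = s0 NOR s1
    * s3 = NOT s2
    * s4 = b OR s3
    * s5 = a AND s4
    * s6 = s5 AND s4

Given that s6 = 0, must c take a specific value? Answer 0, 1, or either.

Both values of c occur among assignments with s6 = 0:
  c=0: a=0, b=0, c=0
  c=1: a=0, b=0, c=1

either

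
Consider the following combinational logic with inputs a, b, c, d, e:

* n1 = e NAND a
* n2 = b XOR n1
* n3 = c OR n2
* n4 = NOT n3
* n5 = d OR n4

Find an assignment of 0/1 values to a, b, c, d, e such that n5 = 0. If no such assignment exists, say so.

a=1, b=1, c=1, d=0, e=1

n5 = d OR n4 must be 0, so both d = 0 and n4 = 0.
n4 = NOT n3 must be 0, so n3 = 1.
n3 = c OR n2 must be 1, so at least one of c, n2 is 1.
Check with a=1, b=1, c=1, d=0, e=1:
n1 = e NAND a = 1 NAND 1 = 0
n2 = b XOR n1 = 1 XOR 0 = 1
n3 = c OR n2 = 1 OR 1 = 1
n4 = NOT n3 = NOT 1 = 0
n5 = d OR n4 = 0 OR 0 = 0
So n5 = 0 as required.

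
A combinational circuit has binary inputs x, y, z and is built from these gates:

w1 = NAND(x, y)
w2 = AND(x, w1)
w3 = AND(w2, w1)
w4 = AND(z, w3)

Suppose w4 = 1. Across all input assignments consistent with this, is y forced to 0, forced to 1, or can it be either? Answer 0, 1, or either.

0

w4 = AND(z, w3) must be 1, so both z = 1 and w3 = 1.
w3 = AND(w2, w1) must be 1, so both w2 = 1 and w1 = 1.
w2 = AND(x, w1) must be 1, so both x = 1 and w1 = 1.
Every assignment with w4 = 1 has y = 0; there are 1 such assignment(s).
  x=1, y=0, z=1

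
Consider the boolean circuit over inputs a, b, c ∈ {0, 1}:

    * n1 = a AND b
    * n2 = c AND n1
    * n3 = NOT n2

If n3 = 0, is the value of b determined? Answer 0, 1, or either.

n3 = NOT n2 must be 0, so n2 = 1.
Every assignment with n3 = 0 has b = 1; there are 1 such assignment(s).
  a=1, b=1, c=1

1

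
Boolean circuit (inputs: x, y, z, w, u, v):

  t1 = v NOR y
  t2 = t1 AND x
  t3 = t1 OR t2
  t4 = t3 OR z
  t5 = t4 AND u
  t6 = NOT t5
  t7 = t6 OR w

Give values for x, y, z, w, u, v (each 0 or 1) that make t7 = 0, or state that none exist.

x=1, y=0, z=1, w=0, u=1, v=1

Check with x=1, y=0, z=1, w=0, u=1, v=1:
t1 = v NOR y = 1 NOR 0 = 0
t2 = t1 AND x = 0 AND 1 = 0
t3 = t1 OR t2 = 0 OR 0 = 0
t4 = t3 OR z = 0 OR 1 = 1
t5 = t4 AND u = 1 AND 1 = 1
t6 = NOT t5 = NOT 1 = 0
t7 = t6 OR w = 0 OR 0 = 0
So t7 = 0 as required.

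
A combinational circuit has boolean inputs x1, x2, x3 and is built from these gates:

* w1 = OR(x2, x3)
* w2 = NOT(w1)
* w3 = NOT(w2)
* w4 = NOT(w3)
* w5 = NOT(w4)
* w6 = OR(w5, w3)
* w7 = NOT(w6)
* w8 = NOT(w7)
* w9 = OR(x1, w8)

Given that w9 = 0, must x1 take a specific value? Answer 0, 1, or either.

w9 = OR(x1, w8) must be 0, so both x1 = 0 and w8 = 0.
Every assignment with w9 = 0 has x1 = 0; there are 1 such assignment(s).
  x1=0, x2=0, x3=0

0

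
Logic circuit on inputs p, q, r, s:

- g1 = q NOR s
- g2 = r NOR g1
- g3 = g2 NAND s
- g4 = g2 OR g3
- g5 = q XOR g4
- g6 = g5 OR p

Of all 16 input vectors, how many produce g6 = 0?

4

g6 = g5 OR p must be 0, so both g5 = 0 and p = 0.
g5 = q XOR g4 must be 0, so q and g4 are equal.
Satisfying assignments:
  p=0, q=1, r=0, s=0
  p=0, q=1, r=0, s=1
  p=0, q=1, r=1, s=0
  p=0, q=1, r=1, s=1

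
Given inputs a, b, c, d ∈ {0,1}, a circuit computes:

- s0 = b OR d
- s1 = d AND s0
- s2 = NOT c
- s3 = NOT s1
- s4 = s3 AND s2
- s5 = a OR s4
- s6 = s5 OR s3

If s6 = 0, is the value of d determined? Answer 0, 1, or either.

s6 = s5 OR s3 must be 0, so both s5 = 0 and s3 = 0.
s5 = a OR s4 must be 0, so both a = 0 and s4 = 0.
s3 = NOT s1 must be 0, so s1 = 1.
Every assignment with s6 = 0 has d = 1; there are 4 such assignment(s).
  a=0, b=0, c=0, d=1
  a=0, b=0, c=1, d=1
  a=0, b=1, c=0, d=1
  a=0, b=1, c=1, d=1

1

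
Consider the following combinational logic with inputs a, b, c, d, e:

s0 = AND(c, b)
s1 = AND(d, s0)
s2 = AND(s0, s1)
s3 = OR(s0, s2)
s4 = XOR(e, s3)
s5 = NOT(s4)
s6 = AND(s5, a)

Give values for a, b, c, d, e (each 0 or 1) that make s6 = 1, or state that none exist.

a=1 b=0 c=1 d=0 e=0

Check with a=1 b=0 c=1 d=0 e=0:
s0 = AND(c, b) = AND(1, 0) = 0
s1 = AND(d, s0) = AND(0, 0) = 0
s2 = AND(s0, s1) = AND(0, 0) = 0
s3 = OR(s0, s2) = OR(0, 0) = 0
s4 = XOR(e, s3) = XOR(0, 0) = 0
s5 = NOT(s4) = NOT 0 = 1
s6 = AND(s5, a) = AND(1, 1) = 1
So s6 = 1 as required.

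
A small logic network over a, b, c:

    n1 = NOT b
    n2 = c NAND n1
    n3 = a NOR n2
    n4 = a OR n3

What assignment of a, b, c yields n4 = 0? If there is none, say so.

n4 = a OR n3 must be 0, so both a = 0 and n3 = 0.
Check with a=0 b=1 c=1:
n1 = NOT b = NOT 1 = 0
n2 = c NAND n1 = 1 NAND 0 = 1
n3 = a NOR n2 = 0 NOR 1 = 0
n4 = a OR n3 = 0 OR 0 = 0
So n4 = 0 as required.

a=0 b=1 c=1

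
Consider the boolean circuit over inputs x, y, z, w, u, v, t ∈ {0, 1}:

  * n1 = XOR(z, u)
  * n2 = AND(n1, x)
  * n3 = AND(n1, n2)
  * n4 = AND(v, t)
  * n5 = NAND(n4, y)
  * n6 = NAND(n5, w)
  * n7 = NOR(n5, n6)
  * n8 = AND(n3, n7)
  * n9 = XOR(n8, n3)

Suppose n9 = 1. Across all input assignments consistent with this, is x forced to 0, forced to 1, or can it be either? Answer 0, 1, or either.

1

n9 = XOR(n8, n3) must be 1, so n8 and n3 differ.
Every assignment with n9 = 1 has x = 1; there are 32 such assignment(s).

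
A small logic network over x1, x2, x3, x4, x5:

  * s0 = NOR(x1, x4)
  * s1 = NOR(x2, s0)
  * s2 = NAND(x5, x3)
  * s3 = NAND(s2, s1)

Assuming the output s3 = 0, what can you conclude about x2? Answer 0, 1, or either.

0

s3 = NAND(s2, s1) must be 0, so both s2 = 1 and s1 = 1.
s2 = NAND(x5, x3) must be 1, so at least one of x5, x3 is 0.
Every assignment with s3 = 0 has x2 = 0; there are 9 such assignment(s).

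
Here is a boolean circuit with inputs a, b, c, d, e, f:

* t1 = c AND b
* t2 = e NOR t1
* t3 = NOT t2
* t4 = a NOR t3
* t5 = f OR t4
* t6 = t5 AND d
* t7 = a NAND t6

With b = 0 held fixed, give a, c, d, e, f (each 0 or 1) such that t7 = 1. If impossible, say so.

t7 = a NAND t6 must be 1, so at least one of a, t6 is 0.
Check with b = 0 and a=0, c=1, d=1, e=1, f=1:
t1 = c AND b = 1 AND 0 = 0
t2 = e NOR t1 = 1 NOR 0 = 0
t3 = NOT t2 = NOT 0 = 1
t4 = a NOR t3 = 0 NOR 1 = 0
t5 = f OR t4 = 1 OR 0 = 1
t6 = t5 AND d = 1 AND 1 = 1
t7 = a NAND t6 = 0 NAND 1 = 1
So t7 = 1.

a=0, c=1, d=1, e=1, f=1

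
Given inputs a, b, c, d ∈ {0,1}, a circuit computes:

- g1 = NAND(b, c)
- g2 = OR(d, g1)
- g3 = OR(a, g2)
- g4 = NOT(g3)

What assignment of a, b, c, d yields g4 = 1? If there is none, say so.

a=0 b=1 c=1 d=0

g4 = NOT(g3) must be 1, so g3 = 0.
g3 = OR(a, g2) must be 0, so both a = 0 and g2 = 0.
g2 = OR(d, g1) must be 0, so both d = 0 and g1 = 0.
Check with a=0 b=1 c=1 d=0:
g1 = NAND(b, c) = NAND(1, 1) = 0
g2 = OR(d, g1) = OR(0, 0) = 0
g3 = OR(a, g2) = OR(0, 0) = 0
g4 = NOT(g3) = NOT 0 = 1
So g4 = 1 as required.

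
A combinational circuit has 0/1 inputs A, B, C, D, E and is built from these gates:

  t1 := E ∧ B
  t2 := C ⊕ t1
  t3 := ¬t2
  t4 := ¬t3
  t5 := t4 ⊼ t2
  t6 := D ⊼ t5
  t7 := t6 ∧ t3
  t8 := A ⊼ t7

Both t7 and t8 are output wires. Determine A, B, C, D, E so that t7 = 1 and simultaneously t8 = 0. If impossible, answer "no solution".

A=1 B=0 C=0 D=0 E=1

Check with A=1 B=0 C=0 D=0 E=1:
t1 = E ∧ B = 1 ∧ 0 = 0
t2 = C ⊕ t1 = 0 ⊕ 0 = 0
t3 = ¬t2 = ¬0 = 1
t4 = ¬t3 = ¬1 = 0
t5 = t4 ⊼ t2 = 0 ⊼ 0 = 1
t6 = D ⊼ t5 = 0 ⊼ 1 = 1
t7 = t6 ∧ t3 = 1 ∧ 1 = 1
t8 = A ⊼ t7 = 1 ⊼ 1 = 0
So t7 = 1 and t8 = 0.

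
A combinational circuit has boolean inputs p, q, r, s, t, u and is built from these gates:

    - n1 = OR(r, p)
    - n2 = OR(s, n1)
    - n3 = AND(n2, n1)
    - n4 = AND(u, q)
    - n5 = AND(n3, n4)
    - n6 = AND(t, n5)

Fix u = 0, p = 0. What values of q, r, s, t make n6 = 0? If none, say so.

n6 = AND(t, n5) must be 0, so at least one of t, n5 is 0.
Check with u = 0, p = 0 and q=1, r=1, s=1, t=1:
n1 = OR(r, p) = OR(1, 0) = 1
n2 = OR(s, n1) = OR(1, 1) = 1
n3 = AND(n2, n1) = AND(1, 1) = 1
n4 = AND(u, q) = AND(0, 1) = 0
n5 = AND(n3, n4) = AND(1, 0) = 0
n6 = AND(t, n5) = AND(1, 0) = 0
So n6 = 0.

q=1, r=1, s=1, t=1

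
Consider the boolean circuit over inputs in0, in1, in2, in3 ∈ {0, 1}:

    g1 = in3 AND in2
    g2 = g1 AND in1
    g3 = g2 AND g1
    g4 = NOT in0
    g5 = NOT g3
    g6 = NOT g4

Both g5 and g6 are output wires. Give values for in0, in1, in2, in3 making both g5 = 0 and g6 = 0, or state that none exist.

in0=0 in1=1 in2=1 in3=1

Check with in0=0 in1=1 in2=1 in3=1:
g1 = in3 AND in2 = 1 AND 1 = 1
g2 = g1 AND in1 = 1 AND 1 = 1
g3 = g2 AND g1 = 1 AND 1 = 1
g4 = NOT in0 = NOT 0 = 1
g5 = NOT g3 = NOT 1 = 0
g6 = NOT g4 = NOT 1 = 0
So g5 = 0 and g6 = 0.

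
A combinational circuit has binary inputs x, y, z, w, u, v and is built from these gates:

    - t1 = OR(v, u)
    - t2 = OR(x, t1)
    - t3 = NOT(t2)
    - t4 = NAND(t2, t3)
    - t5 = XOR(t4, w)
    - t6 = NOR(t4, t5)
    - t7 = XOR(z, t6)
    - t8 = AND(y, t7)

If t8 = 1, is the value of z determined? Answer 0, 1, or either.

t8 = AND(y, t7) must be 1, so both y = 1 and t7 = 1.
t7 = XOR(z, t6) must be 1, so z and t6 differ.
Every assignment with t8 = 1 has z = 1; there are 16 such assignment(s).

1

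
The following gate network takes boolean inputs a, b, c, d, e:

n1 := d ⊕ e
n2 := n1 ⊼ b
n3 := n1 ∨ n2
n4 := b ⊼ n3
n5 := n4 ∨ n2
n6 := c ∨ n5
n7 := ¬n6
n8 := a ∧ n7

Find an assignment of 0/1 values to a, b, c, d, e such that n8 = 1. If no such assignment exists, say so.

n8 = a ∧ n7 must be 1, so both a = 1 and n7 = 1.
n7 = ¬n6 must be 1, so n6 = 0.
n6 = c ∨ n5 must be 0, so both c = 0 and n5 = 0.
Check with a=1, b=1, c=0, d=1, e=0:
n1 = d ⊕ e = 1 ⊕ 0 = 1
n2 = n1 ⊼ b = 1 ⊼ 1 = 0
n3 = n1 ∨ n2 = 1 ∨ 0 = 1
n4 = b ⊼ n3 = 1 ⊼ 1 = 0
n5 = n4 ∨ n2 = 0 ∨ 0 = 0
n6 = c ∨ n5 = 0 ∨ 0 = 0
n7 = ¬n6 = ¬0 = 1
n8 = a ∧ n7 = 1 ∧ 1 = 1
So n8 = 1 as required.

a=1, b=1, c=0, d=1, e=0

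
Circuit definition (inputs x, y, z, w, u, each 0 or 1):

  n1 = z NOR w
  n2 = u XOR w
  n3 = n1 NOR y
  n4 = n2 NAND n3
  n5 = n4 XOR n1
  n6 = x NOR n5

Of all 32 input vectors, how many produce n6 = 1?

n6 = x NOR n5 must be 1, so both x = 0 and n5 = 0.
n5 = n4 XOR n1 must be 0, so n4 and n1 are equal.
Enumerating the 32 input combinations, 7 give n6 = 1 and 25 give n6 = 0.

7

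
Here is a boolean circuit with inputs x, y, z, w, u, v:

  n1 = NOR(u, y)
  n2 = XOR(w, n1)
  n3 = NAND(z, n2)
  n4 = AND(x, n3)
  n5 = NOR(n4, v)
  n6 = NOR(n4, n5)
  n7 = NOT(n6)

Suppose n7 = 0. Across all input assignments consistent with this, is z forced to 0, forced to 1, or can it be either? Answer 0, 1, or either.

either

Both values of z occur among assignments with n7 = 0:
  z=0: x=0, y=0, z=0, w=0, u=0, v=1
  z=1: x=0, y=0, z=1, w=0, u=0, v=1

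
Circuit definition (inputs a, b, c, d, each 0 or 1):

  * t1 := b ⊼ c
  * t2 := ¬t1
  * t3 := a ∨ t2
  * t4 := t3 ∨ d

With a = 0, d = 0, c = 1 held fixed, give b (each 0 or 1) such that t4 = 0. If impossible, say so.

b=0

Check with a = 0, d = 0, c = 1 and b=0:
t1 = b ⊼ c = 0 ⊼ 1 = 1
t2 = ¬t1 = ¬1 = 0
t3 = a ∨ t2 = 0 ∨ 0 = 0
t4 = t3 ∨ d = 0 ∨ 0 = 0
So t4 = 0.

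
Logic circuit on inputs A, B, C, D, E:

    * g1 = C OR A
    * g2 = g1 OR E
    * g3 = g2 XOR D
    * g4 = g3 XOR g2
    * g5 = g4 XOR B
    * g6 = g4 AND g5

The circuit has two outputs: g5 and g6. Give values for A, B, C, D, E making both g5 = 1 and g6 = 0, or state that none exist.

Check with A=1, B=1, C=0, D=0, E=0:
g1 = C OR A = 0 OR 1 = 1
g2 = g1 OR E = 1 OR 0 = 1
g3 = g2 XOR D = 1 XOR 0 = 1
g4 = g3 XOR g2 = 1 XOR 1 = 0
g5 = g4 XOR B = 0 XOR 1 = 1
g6 = g4 AND g5 = 0 AND 1 = 0
So g5 = 1 and g6 = 0.

A=1, B=1, C=0, D=0, E=0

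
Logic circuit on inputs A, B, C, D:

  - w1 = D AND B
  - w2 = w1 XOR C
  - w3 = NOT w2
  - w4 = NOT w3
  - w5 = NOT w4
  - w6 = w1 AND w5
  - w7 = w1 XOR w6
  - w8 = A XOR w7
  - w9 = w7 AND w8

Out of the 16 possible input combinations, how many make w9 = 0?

15

w9 = w7 AND w8 must be 0, so at least one of w7, w8 is 0.
Enumerating the 16 input combinations, 15 give w9 = 0 and 1 give w9 = 1.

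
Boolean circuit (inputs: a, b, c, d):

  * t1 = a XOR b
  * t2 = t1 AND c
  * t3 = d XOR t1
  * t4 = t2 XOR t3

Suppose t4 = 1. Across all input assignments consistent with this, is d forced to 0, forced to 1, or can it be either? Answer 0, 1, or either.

either

Both values of d occur among assignments with t4 = 1:
  d=0: a=0, b=1, c=0, d=0
  d=1: a=0, b=0, c=0, d=1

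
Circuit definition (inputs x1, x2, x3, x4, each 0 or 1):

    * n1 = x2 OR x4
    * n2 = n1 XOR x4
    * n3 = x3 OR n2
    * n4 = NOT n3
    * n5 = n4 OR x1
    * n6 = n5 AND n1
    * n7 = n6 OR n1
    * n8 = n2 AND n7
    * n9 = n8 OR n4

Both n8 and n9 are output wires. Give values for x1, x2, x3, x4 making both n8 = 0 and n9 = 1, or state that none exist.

Check with x1=0, x2=0, x3=0, x4=1:
n1 = x2 OR x4 = 0 OR 1 = 1
n2 = n1 XOR x4 = 1 XOR 1 = 0
n3 = x3 OR n2 = 0 OR 0 = 0
n4 = NOT n3 = NOT 0 = 1
n5 = n4 OR x1 = 1 OR 0 = 1
n6 = n5 AND n1 = 1 AND 1 = 1
n7 = n6 OR n1 = 1 OR 1 = 1
n8 = n2 AND n7 = 0 AND 1 = 0
n9 = n8 OR n4 = 0 OR 1 = 1
So n8 = 0 and n9 = 1.

x1=0, x2=0, x3=0, x4=1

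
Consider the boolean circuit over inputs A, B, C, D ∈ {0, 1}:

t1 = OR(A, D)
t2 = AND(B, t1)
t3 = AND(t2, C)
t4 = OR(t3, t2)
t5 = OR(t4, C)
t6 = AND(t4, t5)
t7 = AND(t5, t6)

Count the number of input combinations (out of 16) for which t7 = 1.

6

t7 = AND(t5, t6) must be 1, so both t5 = 1 and t6 = 1.
t5 = OR(t4, C) must be 1, so at least one of t4, C is 1.
t6 = AND(t4, t5) must be 1, so both t4 = 1 and t5 = 1.
Satisfying assignments:
  A=0, B=1, C=0, D=1
  A=0, B=1, C=1, D=1
  A=1, B=1, C=0, D=0
  A=1, B=1, C=0, D=1
  A=1, B=1, C=1, D=0
  A=1, B=1, C=1, D=1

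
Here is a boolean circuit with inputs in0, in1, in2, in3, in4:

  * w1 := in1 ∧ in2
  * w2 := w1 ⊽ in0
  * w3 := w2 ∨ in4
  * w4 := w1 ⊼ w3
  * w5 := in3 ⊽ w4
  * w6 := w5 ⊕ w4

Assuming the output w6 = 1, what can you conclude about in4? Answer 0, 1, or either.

Both values of in4 occur among assignments with w6 = 1:
  in4=0: in0=0, in1=0, in2=0, in3=0, in4=0
  in4=1: in0=0, in1=0, in2=0, in3=0, in4=1

either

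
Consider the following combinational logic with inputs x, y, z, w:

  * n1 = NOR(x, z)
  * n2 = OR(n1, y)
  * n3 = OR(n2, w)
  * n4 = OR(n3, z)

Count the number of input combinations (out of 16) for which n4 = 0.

n4 = OR(n3, z) must be 0, so both n3 = 0 and z = 0.
Enumerating the 16 input combinations, 1 give n4 = 0 and 15 give n4 = 1.

1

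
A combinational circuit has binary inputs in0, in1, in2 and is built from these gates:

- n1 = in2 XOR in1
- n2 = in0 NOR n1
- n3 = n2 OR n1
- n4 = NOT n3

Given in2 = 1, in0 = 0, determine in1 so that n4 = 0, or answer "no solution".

n4 = NOT n3 must be 0, so n3 = 1.
Check with in2 = 1, in0 = 0 and in1=1:
n1 = in2 XOR in1 = 1 XOR 1 = 0
n2 = in0 NOR n1 = 0 NOR 0 = 1
n3 = n2 OR n1 = 1 OR 0 = 1
n4 = NOT n3 = NOT 1 = 0
So n4 = 0.

in1=1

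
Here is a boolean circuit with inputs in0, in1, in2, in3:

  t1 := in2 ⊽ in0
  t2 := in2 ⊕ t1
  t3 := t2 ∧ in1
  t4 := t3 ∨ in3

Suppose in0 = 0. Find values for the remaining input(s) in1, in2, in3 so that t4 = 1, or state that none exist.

in1=1, in2=1, in3=1

Check with in0 = 0 and in1=1, in2=1, in3=1:
t1 = in2 ⊽ in0 = 1 ⊽ 0 = 0
t2 = in2 ⊕ t1 = 1 ⊕ 0 = 1
t3 = t2 ∧ in1 = 1 ∧ 1 = 1
t4 = t3 ∨ in3 = 1 ∨ 1 = 1
So t4 = 1.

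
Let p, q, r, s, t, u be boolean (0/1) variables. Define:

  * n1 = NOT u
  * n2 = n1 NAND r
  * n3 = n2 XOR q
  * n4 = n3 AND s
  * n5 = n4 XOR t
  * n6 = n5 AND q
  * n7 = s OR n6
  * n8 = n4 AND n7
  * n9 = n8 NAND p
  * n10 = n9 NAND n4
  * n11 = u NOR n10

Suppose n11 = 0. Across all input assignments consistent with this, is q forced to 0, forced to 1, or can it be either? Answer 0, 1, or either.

either

Both values of q occur among assignments with n11 = 0:
  q=0: p=0, q=0, r=0, s=0, t=0, u=0
  q=1: p=0, q=1, r=0, s=0, t=0, u=0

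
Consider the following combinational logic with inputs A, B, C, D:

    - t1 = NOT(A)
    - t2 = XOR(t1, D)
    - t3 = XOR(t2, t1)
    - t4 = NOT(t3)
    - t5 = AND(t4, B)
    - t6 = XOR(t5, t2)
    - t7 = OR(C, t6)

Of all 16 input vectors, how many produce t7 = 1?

12

t7 = OR(C, t6) must be 1, so at least one of C, t6 is 1.
Enumerating the 16 input combinations, 12 give t7 = 1 and 4 give t7 = 0.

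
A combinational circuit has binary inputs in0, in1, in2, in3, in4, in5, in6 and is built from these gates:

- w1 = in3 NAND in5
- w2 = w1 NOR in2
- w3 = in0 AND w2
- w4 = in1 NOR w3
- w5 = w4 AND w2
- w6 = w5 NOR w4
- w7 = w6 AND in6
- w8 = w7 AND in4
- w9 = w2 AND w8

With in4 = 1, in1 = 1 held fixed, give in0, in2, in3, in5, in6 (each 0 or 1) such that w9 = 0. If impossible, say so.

in0=1, in2=0, in3=0, in5=1, in6=1

w9 = w2 AND w8 must be 0, so at least one of w2, w8 is 0.
Check with in4 = 1, in1 = 1 and in0=1, in2=0, in3=0, in5=1, in6=1:
w1 = in3 NAND in5 = 0 NAND 1 = 1
w2 = w1 NOR in2 = 1 NOR 0 = 0
w3 = in0 AND w2 = 1 AND 0 = 0
w4 = in1 NOR w3 = 1 NOR 0 = 0
w5 = w4 AND w2 = 0 AND 0 = 0
w6 = w5 NOR w4 = 0 NOR 0 = 1
w7 = w6 AND in6 = 1 AND 1 = 1
w8 = w7 AND in4 = 1 AND 1 = 1
w9 = w2 AND w8 = 0 AND 1 = 0
So w9 = 0.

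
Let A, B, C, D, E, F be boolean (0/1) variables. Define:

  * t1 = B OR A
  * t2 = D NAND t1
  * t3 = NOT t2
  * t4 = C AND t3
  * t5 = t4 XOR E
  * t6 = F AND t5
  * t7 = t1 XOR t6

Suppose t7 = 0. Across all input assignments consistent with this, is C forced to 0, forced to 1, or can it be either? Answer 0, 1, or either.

Both values of C occur among assignments with t7 = 0:
  C=0: A=0, B=0, C=0, D=0, E=0, F=0
  C=1: A=0, B=0, C=1, D=0, E=0, F=0

either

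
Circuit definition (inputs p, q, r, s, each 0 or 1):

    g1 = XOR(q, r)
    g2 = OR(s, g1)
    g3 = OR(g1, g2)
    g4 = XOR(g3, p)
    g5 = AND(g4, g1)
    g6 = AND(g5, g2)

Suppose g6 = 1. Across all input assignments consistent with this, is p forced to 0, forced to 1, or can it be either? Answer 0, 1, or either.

0

g6 = AND(g5, g2) must be 1, so both g5 = 1 and g2 = 1.
Every assignment with g6 = 1 has p = 0; there are 4 such assignment(s).
  p=0, q=0, r=1, s=0
  p=0, q=0, r=1, s=1
  p=0, q=1, r=0, s=0
  p=0, q=1, r=0, s=1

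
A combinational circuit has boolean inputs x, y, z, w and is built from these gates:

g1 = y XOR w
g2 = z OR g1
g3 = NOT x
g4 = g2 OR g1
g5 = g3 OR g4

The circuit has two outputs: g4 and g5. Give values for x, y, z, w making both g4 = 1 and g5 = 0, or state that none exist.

Across all 16 input combinations, none give both g4 = 1 and g5 = 0.

no solution exists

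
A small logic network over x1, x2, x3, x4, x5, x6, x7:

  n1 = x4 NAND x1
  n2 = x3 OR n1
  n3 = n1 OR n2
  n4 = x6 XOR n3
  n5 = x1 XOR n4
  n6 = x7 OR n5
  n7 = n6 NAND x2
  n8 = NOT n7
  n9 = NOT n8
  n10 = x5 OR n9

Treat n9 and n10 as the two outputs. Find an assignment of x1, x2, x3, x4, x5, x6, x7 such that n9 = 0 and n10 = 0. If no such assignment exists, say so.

x1=1 x2=1 x3=0 x4=0 x5=0 x6=1 x7=1

Check with x1=1 x2=1 x3=0 x4=0 x5=0 x6=1 x7=1:
n1 = x4 NAND x1 = 0 NAND 1 = 1
n2 = x3 OR n1 = 0 OR 1 = 1
n3 = n1 OR n2 = 1 OR 1 = 1
n4 = x6 XOR n3 = 1 XOR 1 = 0
n5 = x1 XOR n4 = 1 XOR 0 = 1
n6 = x7 OR n5 = 1 OR 1 = 1
n7 = n6 NAND x2 = 1 NAND 1 = 0
n8 = NOT n7 = NOT 0 = 1
n9 = NOT n8 = NOT 1 = 0
n10 = x5 OR n9 = 0 OR 0 = 0
So n9 = 0 and n10 = 0.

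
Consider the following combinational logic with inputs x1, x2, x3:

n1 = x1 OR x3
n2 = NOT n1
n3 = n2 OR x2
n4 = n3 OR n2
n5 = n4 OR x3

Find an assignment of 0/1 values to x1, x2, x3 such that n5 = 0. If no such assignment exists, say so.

Check with x1=1 x2=0 x3=0:
n1 = x1 OR x3 = 1 OR 0 = 1
n2 = NOT n1 = NOT 1 = 0
n3 = n2 OR x2 = 0 OR 0 = 0
n4 = n3 OR n2 = 0 OR 0 = 0
n5 = n4 OR x3 = 0 OR 0 = 0
So n5 = 0 as required.

x1=1 x2=0 x3=0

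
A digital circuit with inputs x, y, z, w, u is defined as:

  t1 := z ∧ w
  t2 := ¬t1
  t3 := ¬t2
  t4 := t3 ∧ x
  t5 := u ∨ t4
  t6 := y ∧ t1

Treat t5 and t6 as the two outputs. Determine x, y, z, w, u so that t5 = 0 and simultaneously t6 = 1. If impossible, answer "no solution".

x=0, y=1, z=1, w=1, u=0

Check with x=0, y=1, z=1, w=1, u=0:
t1 = z ∧ w = 1 ∧ 1 = 1
t2 = ¬t1 = ¬1 = 0
t3 = ¬t2 = ¬0 = 1
t4 = t3 ∧ x = 1 ∧ 0 = 0
t5 = u ∨ t4 = 0 ∨ 0 = 0
t6 = y ∧ t1 = 1 ∧ 1 = 1
So t5 = 0 and t6 = 1.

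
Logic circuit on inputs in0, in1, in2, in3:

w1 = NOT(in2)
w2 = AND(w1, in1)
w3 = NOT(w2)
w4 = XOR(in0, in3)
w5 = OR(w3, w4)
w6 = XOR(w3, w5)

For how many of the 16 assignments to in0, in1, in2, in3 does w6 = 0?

14

w6 = XOR(w3, w5) must be 0, so w3 and w5 are equal.
Enumerating the 16 input combinations, 14 give w6 = 0 and 2 give w6 = 1.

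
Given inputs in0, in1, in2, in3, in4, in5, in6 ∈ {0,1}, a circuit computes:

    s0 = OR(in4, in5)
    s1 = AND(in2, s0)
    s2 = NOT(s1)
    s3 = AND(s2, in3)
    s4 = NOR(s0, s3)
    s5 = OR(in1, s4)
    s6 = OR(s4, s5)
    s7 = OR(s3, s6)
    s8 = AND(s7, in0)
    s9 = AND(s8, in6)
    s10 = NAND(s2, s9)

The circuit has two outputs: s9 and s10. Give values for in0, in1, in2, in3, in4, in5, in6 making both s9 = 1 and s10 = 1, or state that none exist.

in0=1, in1=1, in2=1, in3=1, in4=1, in5=1, in6=1

Check with in0=1, in1=1, in2=1, in3=1, in4=1, in5=1, in6=1:
s0 = OR(in4, in5) = OR(1, 1) = 1
s1 = AND(in2, s0) = AND(1, 1) = 1
s2 = NOT(s1) = NOT 1 = 0
s3 = AND(s2, in3) = AND(0, 1) = 0
s4 = NOR(s0, s3) = NOR(1, 0) = 0
s5 = OR(in1, s4) = OR(1, 0) = 1
s6 = OR(s4, s5) = OR(0, 1) = 1
s7 = OR(s3, s6) = OR(0, 1) = 1
s8 = AND(s7, in0) = AND(1, 1) = 1
s9 = AND(s8, in6) = AND(1, 1) = 1
s10 = NAND(s2, s9) = NAND(0, 1) = 1
So s9 = 1 and s10 = 1.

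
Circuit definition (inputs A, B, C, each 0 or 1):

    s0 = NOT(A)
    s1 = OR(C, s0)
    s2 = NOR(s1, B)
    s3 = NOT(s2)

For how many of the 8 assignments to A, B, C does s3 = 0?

1

s3 = NOT(s2) must be 0, so s2 = 1.
s2 = NOR(s1, B) must be 1, so both s1 = 0 and B = 0.
s1 = OR(C, s0) must be 0, so both C = 0 and s0 = 0.
Satisfying assignments:
  A=1, B=0, C=0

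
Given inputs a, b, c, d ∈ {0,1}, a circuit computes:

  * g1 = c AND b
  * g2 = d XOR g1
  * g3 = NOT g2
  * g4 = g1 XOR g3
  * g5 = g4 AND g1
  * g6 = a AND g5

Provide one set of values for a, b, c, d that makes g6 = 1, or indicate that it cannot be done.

a=1, b=1, c=1, d=0

Check with a=1, b=1, c=1, d=0:
g1 = c AND b = 1 AND 1 = 1
g2 = d XOR g1 = 0 XOR 1 = 1
g3 = NOT g2 = NOT 1 = 0
g4 = g1 XOR g3 = 1 XOR 0 = 1
g5 = g4 AND g1 = 1 AND 1 = 1
g6 = a AND g5 = 1 AND 1 = 1
So g6 = 1 as required.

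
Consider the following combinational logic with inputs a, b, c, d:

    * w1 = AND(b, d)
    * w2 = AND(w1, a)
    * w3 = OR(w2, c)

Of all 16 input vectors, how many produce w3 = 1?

9

w3 = OR(w2, c) must be 1, so at least one of w2, c is 1.
Enumerating the 16 input combinations, 9 give w3 = 1 and 7 give w3 = 0.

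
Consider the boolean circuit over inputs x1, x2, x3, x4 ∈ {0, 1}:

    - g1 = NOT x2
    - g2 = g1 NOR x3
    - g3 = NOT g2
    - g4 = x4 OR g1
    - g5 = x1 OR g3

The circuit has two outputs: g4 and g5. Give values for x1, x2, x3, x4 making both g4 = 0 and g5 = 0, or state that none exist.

Check with x1=0 x2=1 x3=0 x4=0:
g1 = NOT x2 = NOT 1 = 0
g2 = g1 NOR x3 = 0 NOR 0 = 1
g3 = NOT g2 = NOT 1 = 0
g4 = x4 OR g1 = 0 OR 0 = 0
g5 = x1 OR g3 = 0 OR 0 = 0
So g4 = 0 and g5 = 0.

x1=0 x2=1 x3=0 x4=0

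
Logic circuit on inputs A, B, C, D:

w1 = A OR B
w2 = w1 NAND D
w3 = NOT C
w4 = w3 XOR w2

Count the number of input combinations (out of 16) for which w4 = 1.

8

w4 = w3 XOR w2 must be 1, so w3 and w2 differ.
Enumerating the 16 input combinations, 8 give w4 = 1 and 8 give w4 = 0.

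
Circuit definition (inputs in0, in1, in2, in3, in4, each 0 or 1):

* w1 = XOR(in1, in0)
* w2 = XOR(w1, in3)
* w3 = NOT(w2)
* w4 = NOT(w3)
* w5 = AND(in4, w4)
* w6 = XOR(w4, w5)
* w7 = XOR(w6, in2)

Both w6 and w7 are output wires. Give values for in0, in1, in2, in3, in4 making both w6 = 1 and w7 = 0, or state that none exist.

Check with in0=1 in1=1 in2=1 in3=1 in4=0:
w1 = XOR(in1, in0) = XOR(1, 1) = 0
w2 = XOR(w1, in3) = XOR(0, 1) = 1
w3 = NOT(w2) = NOT 1 = 0
w4 = NOT(w3) = NOT 0 = 1
w5 = AND(in4, w4) = AND(0, 1) = 0
w6 = XOR(w4, w5) = XOR(1, 0) = 1
w7 = XOR(w6, in2) = XOR(1, 1) = 0
So w6 = 1 and w7 = 0.

in0=1 in1=1 in2=1 in3=1 in4=0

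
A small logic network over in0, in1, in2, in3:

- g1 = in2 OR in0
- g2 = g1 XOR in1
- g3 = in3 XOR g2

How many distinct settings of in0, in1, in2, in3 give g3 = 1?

8

g3 = in3 XOR g2 must be 1, so in3 and g2 differ.
Enumerating the 16 input combinations, 8 give g3 = 1 and 8 give g3 = 0.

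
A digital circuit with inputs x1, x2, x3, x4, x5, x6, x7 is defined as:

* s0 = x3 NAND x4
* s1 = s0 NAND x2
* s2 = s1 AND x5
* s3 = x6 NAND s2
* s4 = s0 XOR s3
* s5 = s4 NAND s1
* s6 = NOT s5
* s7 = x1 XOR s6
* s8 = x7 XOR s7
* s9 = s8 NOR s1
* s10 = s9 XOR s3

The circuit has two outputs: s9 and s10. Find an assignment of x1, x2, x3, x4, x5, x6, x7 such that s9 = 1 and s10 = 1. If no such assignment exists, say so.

Across all 128 input combinations, none give both s9 = 1 and s10 = 1.

no solution exists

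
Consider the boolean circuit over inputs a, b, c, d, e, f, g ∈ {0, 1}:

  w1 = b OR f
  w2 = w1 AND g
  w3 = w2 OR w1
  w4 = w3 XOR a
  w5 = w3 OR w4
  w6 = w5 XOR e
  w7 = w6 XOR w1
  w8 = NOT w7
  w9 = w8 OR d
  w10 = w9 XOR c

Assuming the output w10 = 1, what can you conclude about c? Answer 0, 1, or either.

Both values of c occur among assignments with w10 = 1:
  c=0: a=0, b=0, c=0, d=0, e=0, f=0, g=0
  c=1: a=0, b=0, c=1, d=0, e=1, f=0, g=0

either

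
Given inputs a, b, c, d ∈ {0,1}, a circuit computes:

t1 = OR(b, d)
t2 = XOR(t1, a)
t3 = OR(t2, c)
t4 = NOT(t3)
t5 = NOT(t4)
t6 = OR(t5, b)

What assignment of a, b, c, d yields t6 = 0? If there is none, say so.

a=1, b=0, c=0, d=1

Check with a=1, b=0, c=0, d=1:
t1 = OR(b, d) = OR(0, 1) = 1
t2 = XOR(t1, a) = XOR(1, 1) = 0
t3 = OR(t2, c) = OR(0, 0) = 0
t4 = NOT(t3) = NOT 0 = 1
t5 = NOT(t4) = NOT 1 = 0
t6 = OR(t5, b) = OR(0, 0) = 0
So t6 = 0 as required.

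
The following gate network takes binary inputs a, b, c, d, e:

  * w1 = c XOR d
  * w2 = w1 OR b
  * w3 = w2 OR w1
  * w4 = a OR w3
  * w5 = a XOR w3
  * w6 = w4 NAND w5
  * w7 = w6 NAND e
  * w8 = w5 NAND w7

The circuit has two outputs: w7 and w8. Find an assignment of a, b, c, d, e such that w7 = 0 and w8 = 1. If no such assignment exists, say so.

Check with a=1, b=0, c=1, d=0, e=1:
w1 = c XOR d = 1 XOR 0 = 1
w2 = w1 OR b = 1 OR 0 = 1
w3 = w2 OR w1 = 1 OR 1 = 1
w4 = a OR w3 = 1 OR 1 = 1
w5 = a XOR w3 = 1 XOR 1 = 0
w6 = w4 NAND w5 = 1 NAND 0 = 1
w7 = w6 NAND e = 1 NAND 1 = 0
w8 = w5 NAND w7 = 0 NAND 0 = 1
So w7 = 0 and w8 = 1.

a=1, b=0, c=1, d=0, e=1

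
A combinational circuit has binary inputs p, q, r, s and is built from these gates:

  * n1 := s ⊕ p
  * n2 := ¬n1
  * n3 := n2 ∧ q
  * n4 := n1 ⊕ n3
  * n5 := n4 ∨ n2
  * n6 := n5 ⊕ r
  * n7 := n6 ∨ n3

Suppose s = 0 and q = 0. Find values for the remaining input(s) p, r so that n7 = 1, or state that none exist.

p=0, r=0

Check with s = 0 and q = 0 and p=0, r=0:
n1 = s ⊕ p = 0 ⊕ 0 = 0
n2 = ¬n1 = ¬0 = 1
n3 = n2 ∧ q = 1 ∧ 0 = 0
n4 = n1 ⊕ n3 = 0 ⊕ 0 = 0
n5 = n4 ∨ n2 = 0 ∨ 1 = 1
n6 = n5 ⊕ r = 1 ⊕ 0 = 1
n7 = n6 ∨ n3 = 1 ∨ 0 = 1
So n7 = 1.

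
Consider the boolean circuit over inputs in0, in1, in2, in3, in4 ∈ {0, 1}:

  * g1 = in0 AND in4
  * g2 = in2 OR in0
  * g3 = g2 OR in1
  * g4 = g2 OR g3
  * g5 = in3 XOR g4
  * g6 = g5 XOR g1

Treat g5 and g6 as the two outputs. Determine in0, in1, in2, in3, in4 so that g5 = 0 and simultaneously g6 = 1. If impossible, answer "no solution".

Check with in0=1 in1=1 in2=0 in3=1 in4=1:
g1 = in0 AND in4 = 1 AND 1 = 1
g2 = in2 OR in0 = 0 OR 1 = 1
g3 = g2 OR in1 = 1 OR 1 = 1
g4 = g2 OR g3 = 1 OR 1 = 1
g5 = in3 XOR g4 = 1 XOR 1 = 0
g6 = g5 XOR g1 = 0 XOR 1 = 1
So g5 = 0 and g6 = 1.

in0=1 in1=1 in2=0 in3=1 in4=1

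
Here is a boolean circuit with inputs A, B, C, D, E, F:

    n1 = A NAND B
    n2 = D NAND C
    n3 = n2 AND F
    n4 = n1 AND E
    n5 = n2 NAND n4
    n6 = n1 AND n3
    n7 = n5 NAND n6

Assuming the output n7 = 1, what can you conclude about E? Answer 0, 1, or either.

Both values of E occur among assignments with n7 = 1:
  E=0: A=0, B=0, C=0, D=0, E=0, F=0
  E=1: A=0, B=0, C=0, D=0, E=1, F=0

either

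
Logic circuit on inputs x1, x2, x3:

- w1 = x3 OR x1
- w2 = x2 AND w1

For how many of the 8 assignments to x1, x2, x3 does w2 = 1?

w2 = x2 AND w1 must be 1, so both x2 = 1 and w1 = 1.
w1 = x3 OR x1 must be 1, so at least one of x3, x1 is 1.
Satisfying assignments:
  x1=0, x2=1, x3=1
  x1=1, x2=1, x3=0
  x1=1, x2=1, x3=1

3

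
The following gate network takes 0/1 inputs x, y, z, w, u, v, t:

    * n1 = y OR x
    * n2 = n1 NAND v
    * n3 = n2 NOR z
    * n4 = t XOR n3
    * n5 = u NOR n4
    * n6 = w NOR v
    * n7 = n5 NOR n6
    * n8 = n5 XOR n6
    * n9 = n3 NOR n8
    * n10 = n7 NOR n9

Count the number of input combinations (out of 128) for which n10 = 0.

80

n10 = n7 NOR n9 must be 0, so at least one of n7, n9 is 1.
Enumerating the 128 input combinations, 80 give n10 = 0 and 48 give n10 = 1.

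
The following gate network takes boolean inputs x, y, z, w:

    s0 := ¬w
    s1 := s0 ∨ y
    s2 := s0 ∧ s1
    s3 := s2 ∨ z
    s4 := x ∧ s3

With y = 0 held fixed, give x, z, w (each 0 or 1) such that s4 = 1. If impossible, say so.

x=1 z=1 w=1

Check with y = 0 and x=1, z=1, w=1:
s0 = ¬w = ¬1 = 0
s1 = s0 ∨ y = 0 ∨ 0 = 0
s2 = s0 ∧ s1 = 0 ∧ 0 = 0
s3 = s2 ∨ z = 0 ∨ 1 = 1
s4 = x ∧ s3 = 1 ∧ 1 = 1
So s4 = 1.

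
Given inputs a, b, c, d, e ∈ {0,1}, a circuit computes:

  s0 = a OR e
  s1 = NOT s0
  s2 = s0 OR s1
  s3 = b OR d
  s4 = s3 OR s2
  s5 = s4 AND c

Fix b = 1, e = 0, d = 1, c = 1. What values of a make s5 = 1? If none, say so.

a=0

s5 = s4 AND c must be 1, so both s4 = 1 and c = 1.
s4 = s3 OR s2 must be 1, so at least one of s3, s2 is 1.
Check with b = 1, e = 0, d = 1, c = 1 and a=0:
s0 = a OR e = 0 OR 0 = 0
s1 = NOT s0 = NOT 0 = 1
s2 = s0 OR s1 = 0 OR 1 = 1
s3 = b OR d = 1 OR 1 = 1
s4 = s3 OR s2 = 1 OR 1 = 1
s5 = s4 AND c = 1 AND 1 = 1
So s5 = 1.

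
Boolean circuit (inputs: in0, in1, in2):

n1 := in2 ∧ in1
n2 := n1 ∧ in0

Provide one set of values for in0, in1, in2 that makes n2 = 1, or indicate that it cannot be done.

Check with in0=1 in1=1 in2=1:
n1 = in2 ∧ in1 = 1 ∧ 1 = 1
n2 = n1 ∧ in0 = 1 ∧ 1 = 1
So n2 = 1 as required.

in0=1 in1=1 in2=1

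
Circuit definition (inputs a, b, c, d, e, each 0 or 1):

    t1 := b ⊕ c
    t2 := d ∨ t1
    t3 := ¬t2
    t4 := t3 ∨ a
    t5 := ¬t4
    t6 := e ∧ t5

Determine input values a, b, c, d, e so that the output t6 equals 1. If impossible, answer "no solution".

a=0, b=0, c=0, d=1, e=1

Check with a=0, b=0, c=0, d=1, e=1:
t1 = b ⊕ c = 0 ⊕ 0 = 0
t2 = d ∨ t1 = 1 ∨ 0 = 1
t3 = ¬t2 = ¬1 = 0
t4 = t3 ∨ a = 0 ∨ 0 = 0
t5 = ¬t4 = ¬0 = 1
t6 = e ∧ t5 = 1 ∧ 1 = 1
So t6 = 1 as required.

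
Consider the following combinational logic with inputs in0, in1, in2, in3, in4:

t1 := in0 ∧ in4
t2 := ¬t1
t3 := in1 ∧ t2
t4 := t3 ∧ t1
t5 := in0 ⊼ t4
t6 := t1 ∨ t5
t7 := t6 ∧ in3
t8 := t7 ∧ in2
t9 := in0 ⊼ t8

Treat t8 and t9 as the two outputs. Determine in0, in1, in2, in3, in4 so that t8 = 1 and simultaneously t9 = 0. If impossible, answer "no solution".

in0=1, in1=1, in2=1, in3=1, in4=0

Check with in0=1, in1=1, in2=1, in3=1, in4=0:
t1 = in0 ∧ in4 = 1 ∧ 0 = 0
t2 = ¬t1 = ¬0 = 1
t3 = in1 ∧ t2 = 1 ∧ 1 = 1
t4 = t3 ∧ t1 = 1 ∧ 0 = 0
t5 = in0 ⊼ t4 = 1 ⊼ 0 = 1
t6 = t1 ∨ t5 = 0 ∨ 1 = 1
t7 = t6 ∧ in3 = 1 ∧ 1 = 1
t8 = t7 ∧ in2 = 1 ∧ 1 = 1
t9 = in0 ⊼ t8 = 1 ⊼ 1 = 0
So t8 = 1 and t9 = 0.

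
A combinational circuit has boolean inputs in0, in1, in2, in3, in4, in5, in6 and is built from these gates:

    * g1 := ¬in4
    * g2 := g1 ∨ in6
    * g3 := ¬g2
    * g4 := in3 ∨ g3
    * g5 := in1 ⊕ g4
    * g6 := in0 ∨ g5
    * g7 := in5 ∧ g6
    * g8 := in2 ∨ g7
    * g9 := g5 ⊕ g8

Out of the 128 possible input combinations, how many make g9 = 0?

72

g9 = g5 ⊕ g8 must be 0, so g5 and g8 are equal.
Enumerating the 128 input combinations, 72 give g9 = 0 and 56 give g9 = 1.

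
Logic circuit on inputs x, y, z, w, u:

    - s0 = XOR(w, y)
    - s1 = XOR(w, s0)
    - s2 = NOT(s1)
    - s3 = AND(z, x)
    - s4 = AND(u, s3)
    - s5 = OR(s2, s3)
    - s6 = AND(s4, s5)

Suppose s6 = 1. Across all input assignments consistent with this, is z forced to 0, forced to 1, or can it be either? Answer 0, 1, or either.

s6 = AND(s4, s5) must be 1, so both s4 = 1 and s5 = 1.
s4 = AND(u, s3) must be 1, so both u = 1 and s3 = 1.
Every assignment with s6 = 1 has z = 1; there are 4 such assignment(s).
  x=1, y=0, z=1, w=0, u=1
  x=1, y=0, z=1, w=1, u=1
  x=1, y=1, z=1, w=0, u=1
  x=1, y=1, z=1, w=1, u=1

1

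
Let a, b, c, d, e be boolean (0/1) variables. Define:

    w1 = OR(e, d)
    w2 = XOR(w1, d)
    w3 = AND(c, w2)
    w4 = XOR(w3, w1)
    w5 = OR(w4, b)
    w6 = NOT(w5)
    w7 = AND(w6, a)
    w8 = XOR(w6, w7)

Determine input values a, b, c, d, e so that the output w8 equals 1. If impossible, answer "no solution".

Check with a=0, b=0, c=1, d=0, e=1:
w1 = OR(e, d) = OR(1, 0) = 1
w2 = XOR(w1, d) = XOR(1, 0) = 1
w3 = AND(c, w2) = AND(1, 1) = 1
w4 = XOR(w3, w1) = XOR(1, 1) = 0
w5 = OR(w4, b) = OR(0, 0) = 0
w6 = NOT(w5) = NOT 0 = 1
w7 = AND(w6, a) = AND(1, 0) = 0
w8 = XOR(w6, w7) = XOR(1, 0) = 1
So w8 = 1 as required.

a=0, b=0, c=1, d=0, e=1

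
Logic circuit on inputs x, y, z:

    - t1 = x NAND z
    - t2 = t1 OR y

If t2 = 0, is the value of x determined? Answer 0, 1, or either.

t2 = t1 OR y must be 0, so both t1 = 0 and y = 0.
Every assignment with t2 = 0 has x = 1; there are 1 such assignment(s).
  x=1, y=0, z=1

1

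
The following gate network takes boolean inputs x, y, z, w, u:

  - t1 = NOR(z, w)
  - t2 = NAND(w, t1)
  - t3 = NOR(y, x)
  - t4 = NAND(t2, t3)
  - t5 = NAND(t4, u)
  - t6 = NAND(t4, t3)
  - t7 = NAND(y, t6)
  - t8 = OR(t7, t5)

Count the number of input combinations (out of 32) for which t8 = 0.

8

t8 = OR(t7, t5) must be 0, so both t7 = 0 and t5 = 0.
t7 = NAND(y, t6) must be 0, so both y = 1 and t6 = 1.
t5 = NAND(t4, u) must be 0, so both t4 = 1 and u = 1.
Enumerating the 32 input combinations, 8 give t8 = 0 and 24 give t8 = 1.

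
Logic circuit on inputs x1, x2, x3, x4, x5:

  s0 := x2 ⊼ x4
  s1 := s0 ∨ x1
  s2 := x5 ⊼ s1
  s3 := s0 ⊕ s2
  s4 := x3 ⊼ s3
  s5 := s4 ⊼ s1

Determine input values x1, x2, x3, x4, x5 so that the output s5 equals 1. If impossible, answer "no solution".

x1=0, x2=1, x3=1, x4=1, x5=0

s5 = s4 ⊼ s1 must be 1, so at least one of s4, s1 is 0.
Check with x1=0, x2=1, x3=1, x4=1, x5=0:
s0 = x2 ⊼ x4 = 1 ⊼ 1 = 0
s1 = s0 ∨ x1 = 0 ∨ 0 = 0
s2 = x5 ⊼ s1 = 0 ⊼ 0 = 1
s3 = s0 ⊕ s2 = 0 ⊕ 1 = 1
s4 = x3 ⊼ s3 = 1 ⊼ 1 = 0
s5 = s4 ⊼ s1 = 0 ⊼ 0 = 1
So s5 = 1 as required.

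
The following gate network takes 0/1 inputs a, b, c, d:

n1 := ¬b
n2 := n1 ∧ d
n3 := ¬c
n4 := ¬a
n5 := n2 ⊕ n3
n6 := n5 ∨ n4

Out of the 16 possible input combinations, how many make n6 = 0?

4

n6 = n5 ∨ n4 must be 0, so both n5 = 0 and n4 = 0.
n5 = n2 ⊕ n3 must be 0, so n2 and n3 are equal.
n4 = ¬a must be 0, so a = 1.
Satisfying assignments:
  a=1, b=0, c=0, d=1
  a=1, b=0, c=1, d=0
  a=1, b=1, c=1, d=0
  a=1, b=1, c=1, d=1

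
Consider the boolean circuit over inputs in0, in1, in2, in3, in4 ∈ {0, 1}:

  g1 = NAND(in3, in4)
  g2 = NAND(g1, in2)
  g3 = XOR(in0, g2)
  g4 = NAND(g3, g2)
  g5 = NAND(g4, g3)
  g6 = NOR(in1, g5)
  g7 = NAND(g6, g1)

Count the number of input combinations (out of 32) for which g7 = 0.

g7 = NAND(g6, g1) must be 0, so both g6 = 1 and g1 = 1.
g6 = NOR(in1, g5) must be 1, so both in1 = 0 and g5 = 0.
Enumerating the 32 input combinations, 3 give g7 = 0 and 29 give g7 = 1.

3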